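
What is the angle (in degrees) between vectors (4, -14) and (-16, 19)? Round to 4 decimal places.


dot = 4*-16 + -14*19 = -330
|u| = 14.5602, |v| = 24.8395
cos(angle) = -0.9124
angle = 155.8445 degrees

155.8445 degrees


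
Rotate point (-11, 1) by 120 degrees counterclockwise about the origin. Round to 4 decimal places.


x' = -11*cos(120) - 1*sin(120) = 4.634
y' = -11*sin(120) + 1*cos(120) = -10.0263

(4.634, -10.0263)


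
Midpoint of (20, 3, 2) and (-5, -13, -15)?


Midpoint = ((20+-5)/2, (3+-13)/2, (2+-15)/2) = (7.5, -5, -6.5)

(7.5, -5, -6.5)


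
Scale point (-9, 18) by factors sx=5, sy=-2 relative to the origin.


Scaling: (x*sx, y*sy) = (-9*5, 18*-2) = (-45, -36)

(-45, -36)


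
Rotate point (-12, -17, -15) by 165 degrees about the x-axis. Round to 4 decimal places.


x' = -12
y' = -17*cos(165) - -15*sin(165) = 20.303
z' = -17*sin(165) + -15*cos(165) = 10.089

(-12, 20.303, 10.089)


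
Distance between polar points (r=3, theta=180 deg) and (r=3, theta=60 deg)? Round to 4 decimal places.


d = sqrt(r1^2 + r2^2 - 2*r1*r2*cos(t2-t1))
d = sqrt(3^2 + 3^2 - 2*3*3*cos(60-180)) = 5.1962

5.1962


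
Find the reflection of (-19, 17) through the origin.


Reflection through origin: (x, y) -> (-x, -y)
(-19, 17) -> (19, -17)

(19, -17)


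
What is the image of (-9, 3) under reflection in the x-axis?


Reflection across x-axis: (x, y) -> (x, -y)
(-9, 3) -> (-9, -3)

(-9, -3)


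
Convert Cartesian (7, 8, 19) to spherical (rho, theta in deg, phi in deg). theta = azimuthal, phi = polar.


rho = sqrt(7^2 + 8^2 + 19^2) = 21.7715
theta = atan2(8, 7) = 48.8141 deg
phi = acos(19/21.7715) = 29.2262 deg

rho = 21.7715, theta = 48.8141 deg, phi = 29.2262 deg


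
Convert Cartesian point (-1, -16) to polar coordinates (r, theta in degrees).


r = sqrt((-1)^2 + (-16)^2) = 16.0312
theta = atan2(-16, -1) = 266.4237 degrees

r = 16.0312, theta = 266.4237 degrees


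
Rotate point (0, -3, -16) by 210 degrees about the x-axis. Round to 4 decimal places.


x' = 0
y' = -3*cos(210) - -16*sin(210) = -5.4019
z' = -3*sin(210) + -16*cos(210) = 15.3564

(0, -5.4019, 15.3564)


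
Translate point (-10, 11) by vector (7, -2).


Translation: (x+dx, y+dy) = (-10+7, 11+-2) = (-3, 9)

(-3, 9)


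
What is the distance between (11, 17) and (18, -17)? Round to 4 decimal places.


d = sqrt((18-11)^2 + (-17-17)^2) = 34.7131

34.7131


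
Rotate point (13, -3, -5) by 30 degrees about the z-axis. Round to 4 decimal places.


x' = 13*cos(30) - -3*sin(30) = 12.7583
y' = 13*sin(30) + -3*cos(30) = 3.9019
z' = -5

(12.7583, 3.9019, -5)


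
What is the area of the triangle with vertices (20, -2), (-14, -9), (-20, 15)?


Area = |x1(y2-y3) + x2(y3-y1) + x3(y1-y2)| / 2
= |20*(-9-15) + -14*(15--2) + -20*(-2--9)| / 2
= 429

429


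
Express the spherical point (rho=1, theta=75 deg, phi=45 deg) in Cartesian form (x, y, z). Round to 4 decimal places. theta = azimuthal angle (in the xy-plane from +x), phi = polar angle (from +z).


x = 1 * sin(45) * cos(75) = 0.183
y = 1 * sin(45) * sin(75) = 0.683
z = 1 * cos(45) = 0.7071

(0.183, 0.683, 0.7071)


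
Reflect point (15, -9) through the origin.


Reflection through origin: (x, y) -> (-x, -y)
(15, -9) -> (-15, 9)

(-15, 9)


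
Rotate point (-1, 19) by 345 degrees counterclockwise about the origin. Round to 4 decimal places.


x' = -1*cos(345) - 19*sin(345) = 3.9516
y' = -1*sin(345) + 19*cos(345) = 18.6114

(3.9516, 18.6114)


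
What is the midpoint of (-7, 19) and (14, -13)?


Midpoint = ((-7+14)/2, (19+-13)/2) = (3.5, 3)

(3.5, 3)


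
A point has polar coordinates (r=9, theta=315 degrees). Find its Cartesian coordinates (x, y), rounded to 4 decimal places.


x = 9 * cos(315) = 6.364
y = 9 * sin(315) = -6.364

(6.364, -6.364)


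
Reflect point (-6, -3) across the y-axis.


Reflection across y-axis: (x, y) -> (-x, y)
(-6, -3) -> (6, -3)

(6, -3)


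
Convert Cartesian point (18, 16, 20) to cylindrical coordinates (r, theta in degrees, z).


r = sqrt(18^2 + 16^2) = 24.0832
theta = atan2(16, 18) = 41.6335 deg
z = 20

r = 24.0832, theta = 41.6335 deg, z = 20


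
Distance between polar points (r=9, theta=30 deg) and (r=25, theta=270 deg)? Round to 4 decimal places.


d = sqrt(r1^2 + r2^2 - 2*r1*r2*cos(t2-t1))
d = sqrt(9^2 + 25^2 - 2*9*25*cos(270-30)) = 30.5123

30.5123


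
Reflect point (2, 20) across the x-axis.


Reflection across x-axis: (x, y) -> (x, -y)
(2, 20) -> (2, -20)

(2, -20)


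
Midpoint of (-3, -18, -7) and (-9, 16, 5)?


Midpoint = ((-3+-9)/2, (-18+16)/2, (-7+5)/2) = (-6, -1, -1)

(-6, -1, -1)


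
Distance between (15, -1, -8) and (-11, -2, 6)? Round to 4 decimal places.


d = sqrt((-11-15)^2 + (-2--1)^2 + (6--8)^2) = 29.5466

29.5466


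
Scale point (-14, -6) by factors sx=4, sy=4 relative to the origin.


Scaling: (x*sx, y*sy) = (-14*4, -6*4) = (-56, -24)

(-56, -24)


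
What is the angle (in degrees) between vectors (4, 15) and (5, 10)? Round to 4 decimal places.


dot = 4*5 + 15*10 = 170
|u| = 15.5242, |v| = 11.1803
cos(angle) = 0.9795
angle = 11.6336 degrees

11.6336 degrees


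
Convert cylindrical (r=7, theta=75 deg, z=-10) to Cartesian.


x = 7 * cos(75) = 1.8117
y = 7 * sin(75) = 6.7615
z = -10

(1.8117, 6.7615, -10)


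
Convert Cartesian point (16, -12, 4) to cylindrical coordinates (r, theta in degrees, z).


r = sqrt(16^2 + (-12)^2) = 20
theta = atan2(-12, 16) = 323.1301 deg
z = 4

r = 20, theta = 323.1301 deg, z = 4


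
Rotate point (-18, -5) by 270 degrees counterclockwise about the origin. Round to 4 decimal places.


x' = -18*cos(270) - -5*sin(270) = -5
y' = -18*sin(270) + -5*cos(270) = 18

(-5, 18)


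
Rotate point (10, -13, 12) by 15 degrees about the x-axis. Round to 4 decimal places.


x' = 10
y' = -13*cos(15) - 12*sin(15) = -15.6629
z' = -13*sin(15) + 12*cos(15) = 8.2265

(10, -15.6629, 8.2265)


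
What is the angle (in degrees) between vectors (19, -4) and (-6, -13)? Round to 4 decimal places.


dot = 19*-6 + -4*-13 = -62
|u| = 19.4165, |v| = 14.3178
cos(angle) = -0.223
angle = 102.8865 degrees

102.8865 degrees


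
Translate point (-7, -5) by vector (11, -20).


Translation: (x+dx, y+dy) = (-7+11, -5+-20) = (4, -25)

(4, -25)


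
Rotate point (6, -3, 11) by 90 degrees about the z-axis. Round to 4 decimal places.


x' = 6*cos(90) - -3*sin(90) = 3
y' = 6*sin(90) + -3*cos(90) = 6
z' = 11

(3, 6, 11)


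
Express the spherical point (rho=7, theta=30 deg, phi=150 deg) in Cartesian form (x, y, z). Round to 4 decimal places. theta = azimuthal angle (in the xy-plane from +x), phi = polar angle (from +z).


x = 7 * sin(150) * cos(30) = 3.0311
y = 7 * sin(150) * sin(30) = 1.75
z = 7 * cos(150) = -6.0622

(3.0311, 1.75, -6.0622)


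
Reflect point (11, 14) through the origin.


Reflection through origin: (x, y) -> (-x, -y)
(11, 14) -> (-11, -14)

(-11, -14)


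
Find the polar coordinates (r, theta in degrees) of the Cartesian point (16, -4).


r = sqrt(16^2 + (-4)^2) = 16.4924
theta = atan2(-4, 16) = 345.9638 degrees

r = 16.4924, theta = 345.9638 degrees


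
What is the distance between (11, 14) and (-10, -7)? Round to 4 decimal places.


d = sqrt((-10-11)^2 + (-7-14)^2) = 29.6985

29.6985


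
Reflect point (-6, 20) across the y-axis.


Reflection across y-axis: (x, y) -> (-x, y)
(-6, 20) -> (6, 20)

(6, 20)


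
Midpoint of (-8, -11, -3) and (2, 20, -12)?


Midpoint = ((-8+2)/2, (-11+20)/2, (-3+-12)/2) = (-3, 4.5, -7.5)

(-3, 4.5, -7.5)


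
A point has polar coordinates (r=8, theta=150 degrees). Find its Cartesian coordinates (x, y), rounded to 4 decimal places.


x = 8 * cos(150) = -6.9282
y = 8 * sin(150) = 4

(-6.9282, 4)


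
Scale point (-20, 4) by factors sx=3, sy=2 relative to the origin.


Scaling: (x*sx, y*sy) = (-20*3, 4*2) = (-60, 8)

(-60, 8)


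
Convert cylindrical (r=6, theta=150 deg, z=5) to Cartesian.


x = 6 * cos(150) = -5.1962
y = 6 * sin(150) = 3
z = 5

(-5.1962, 3, 5)


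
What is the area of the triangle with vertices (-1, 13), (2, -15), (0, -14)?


Area = |x1(y2-y3) + x2(y3-y1) + x3(y1-y2)| / 2
= |-1*(-15--14) + 2*(-14-13) + 0*(13--15)| / 2
= 26.5

26.5


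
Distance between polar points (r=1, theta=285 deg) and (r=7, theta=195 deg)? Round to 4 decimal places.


d = sqrt(r1^2 + r2^2 - 2*r1*r2*cos(t2-t1))
d = sqrt(1^2 + 7^2 - 2*1*7*cos(195-285)) = 7.0711

7.0711


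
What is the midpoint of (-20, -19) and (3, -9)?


Midpoint = ((-20+3)/2, (-19+-9)/2) = (-8.5, -14)

(-8.5, -14)


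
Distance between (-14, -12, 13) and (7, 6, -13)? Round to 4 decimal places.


d = sqrt((7--14)^2 + (6--12)^2 + (-13-13)^2) = 37.9605

37.9605


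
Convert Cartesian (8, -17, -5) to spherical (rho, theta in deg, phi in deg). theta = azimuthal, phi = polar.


rho = sqrt(8^2 + (-17)^2 + (-5)^2) = 19.4422
theta = atan2(-17, 8) = 295.2011 deg
phi = acos(-5/19.4422) = 104.9023 deg

rho = 19.4422, theta = 295.2011 deg, phi = 104.9023 deg


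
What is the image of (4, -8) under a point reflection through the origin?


Reflection through origin: (x, y) -> (-x, -y)
(4, -8) -> (-4, 8)

(-4, 8)


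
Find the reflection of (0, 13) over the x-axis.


Reflection across x-axis: (x, y) -> (x, -y)
(0, 13) -> (0, -13)

(0, -13)


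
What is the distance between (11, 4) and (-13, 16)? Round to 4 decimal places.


d = sqrt((-13-11)^2 + (16-4)^2) = 26.8328

26.8328


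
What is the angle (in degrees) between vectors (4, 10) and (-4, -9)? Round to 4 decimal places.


dot = 4*-4 + 10*-9 = -106
|u| = 10.7703, |v| = 9.8489
cos(angle) = -0.9993
angle = 177.8389 degrees

177.8389 degrees


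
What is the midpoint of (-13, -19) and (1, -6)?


Midpoint = ((-13+1)/2, (-19+-6)/2) = (-6, -12.5)

(-6, -12.5)


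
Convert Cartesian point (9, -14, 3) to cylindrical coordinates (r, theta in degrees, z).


r = sqrt(9^2 + (-14)^2) = 16.6433
theta = atan2(-14, 9) = 302.7352 deg
z = 3

r = 16.6433, theta = 302.7352 deg, z = 3


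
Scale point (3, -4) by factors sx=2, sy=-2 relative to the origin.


Scaling: (x*sx, y*sy) = (3*2, -4*-2) = (6, 8)

(6, 8)


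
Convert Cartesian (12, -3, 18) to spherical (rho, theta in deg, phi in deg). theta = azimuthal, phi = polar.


rho = sqrt(12^2 + (-3)^2 + 18^2) = 21.8403
theta = atan2(-3, 12) = 345.9638 deg
phi = acos(18/21.8403) = 34.4962 deg

rho = 21.8403, theta = 345.9638 deg, phi = 34.4962 deg


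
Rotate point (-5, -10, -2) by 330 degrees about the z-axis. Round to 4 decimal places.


x' = -5*cos(330) - -10*sin(330) = -9.3301
y' = -5*sin(330) + -10*cos(330) = -6.1603
z' = -2

(-9.3301, -6.1603, -2)


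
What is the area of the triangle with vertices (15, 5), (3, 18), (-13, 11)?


Area = |x1(y2-y3) + x2(y3-y1) + x3(y1-y2)| / 2
= |15*(18-11) + 3*(11-5) + -13*(5-18)| / 2
= 146

146


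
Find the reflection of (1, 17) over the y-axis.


Reflection across y-axis: (x, y) -> (-x, y)
(1, 17) -> (-1, 17)

(-1, 17)


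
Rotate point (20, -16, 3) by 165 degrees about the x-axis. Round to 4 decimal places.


x' = 20
y' = -16*cos(165) - 3*sin(165) = 14.6784
z' = -16*sin(165) + 3*cos(165) = -7.0389

(20, 14.6784, -7.0389)


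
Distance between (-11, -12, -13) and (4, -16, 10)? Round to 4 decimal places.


d = sqrt((4--11)^2 + (-16--12)^2 + (10--13)^2) = 27.7489

27.7489


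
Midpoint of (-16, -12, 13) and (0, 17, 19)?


Midpoint = ((-16+0)/2, (-12+17)/2, (13+19)/2) = (-8, 2.5, 16)

(-8, 2.5, 16)


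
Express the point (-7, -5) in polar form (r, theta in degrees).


r = sqrt((-7)^2 + (-5)^2) = 8.6023
theta = atan2(-5, -7) = 215.5377 degrees

r = 8.6023, theta = 215.5377 degrees


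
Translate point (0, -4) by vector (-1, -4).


Translation: (x+dx, y+dy) = (0+-1, -4+-4) = (-1, -8)

(-1, -8)


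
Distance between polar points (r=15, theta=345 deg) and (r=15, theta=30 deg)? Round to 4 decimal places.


d = sqrt(r1^2 + r2^2 - 2*r1*r2*cos(t2-t1))
d = sqrt(15^2 + 15^2 - 2*15*15*cos(30-345)) = 11.4805

11.4805


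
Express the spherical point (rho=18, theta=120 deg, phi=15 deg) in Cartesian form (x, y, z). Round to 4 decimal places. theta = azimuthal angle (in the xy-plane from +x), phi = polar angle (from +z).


x = 18 * sin(15) * cos(120) = -2.3294
y = 18 * sin(15) * sin(120) = 4.0346
z = 18 * cos(15) = 17.3867

(-2.3294, 4.0346, 17.3867)


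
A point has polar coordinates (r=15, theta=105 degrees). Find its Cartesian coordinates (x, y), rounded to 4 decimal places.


x = 15 * cos(105) = -3.8823
y = 15 * sin(105) = 14.4889

(-3.8823, 14.4889)


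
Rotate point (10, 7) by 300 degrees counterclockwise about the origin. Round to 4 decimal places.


x' = 10*cos(300) - 7*sin(300) = 11.0622
y' = 10*sin(300) + 7*cos(300) = -5.1603

(11.0622, -5.1603)


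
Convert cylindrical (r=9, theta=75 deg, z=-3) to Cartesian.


x = 9 * cos(75) = 2.3294
y = 9 * sin(75) = 8.6933
z = -3

(2.3294, 8.6933, -3)


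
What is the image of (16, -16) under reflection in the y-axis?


Reflection across y-axis: (x, y) -> (-x, y)
(16, -16) -> (-16, -16)

(-16, -16)


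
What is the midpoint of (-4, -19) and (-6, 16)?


Midpoint = ((-4+-6)/2, (-19+16)/2) = (-5, -1.5)

(-5, -1.5)


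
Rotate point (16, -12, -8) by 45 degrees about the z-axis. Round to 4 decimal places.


x' = 16*cos(45) - -12*sin(45) = 19.799
y' = 16*sin(45) + -12*cos(45) = 2.8284
z' = -8

(19.799, 2.8284, -8)


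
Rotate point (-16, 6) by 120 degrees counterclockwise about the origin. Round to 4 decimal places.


x' = -16*cos(120) - 6*sin(120) = 2.8038
y' = -16*sin(120) + 6*cos(120) = -16.8564

(2.8038, -16.8564)


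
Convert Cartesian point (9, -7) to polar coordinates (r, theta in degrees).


r = sqrt(9^2 + (-7)^2) = 11.4018
theta = atan2(-7, 9) = 322.125 degrees

r = 11.4018, theta = 322.125 degrees


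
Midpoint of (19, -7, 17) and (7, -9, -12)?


Midpoint = ((19+7)/2, (-7+-9)/2, (17+-12)/2) = (13, -8, 2.5)

(13, -8, 2.5)


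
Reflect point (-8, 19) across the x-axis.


Reflection across x-axis: (x, y) -> (x, -y)
(-8, 19) -> (-8, -19)

(-8, -19)


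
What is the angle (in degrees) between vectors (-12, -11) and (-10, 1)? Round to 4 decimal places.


dot = -12*-10 + -11*1 = 109
|u| = 16.2788, |v| = 10.0499
cos(angle) = 0.6663
angle = 48.221 degrees

48.221 degrees


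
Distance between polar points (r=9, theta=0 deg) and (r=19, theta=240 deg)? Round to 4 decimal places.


d = sqrt(r1^2 + r2^2 - 2*r1*r2*cos(t2-t1))
d = sqrt(9^2 + 19^2 - 2*9*19*cos(240-0)) = 24.7588

24.7588


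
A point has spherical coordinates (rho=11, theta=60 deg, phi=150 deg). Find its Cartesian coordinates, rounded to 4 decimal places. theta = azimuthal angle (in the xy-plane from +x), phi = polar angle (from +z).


x = 11 * sin(150) * cos(60) = 2.75
y = 11 * sin(150) * sin(60) = 4.7631
z = 11 * cos(150) = -9.5263

(2.75, 4.7631, -9.5263)


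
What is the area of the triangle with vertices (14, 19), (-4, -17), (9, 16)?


Area = |x1(y2-y3) + x2(y3-y1) + x3(y1-y2)| / 2
= |14*(-17-16) + -4*(16-19) + 9*(19--17)| / 2
= 63

63


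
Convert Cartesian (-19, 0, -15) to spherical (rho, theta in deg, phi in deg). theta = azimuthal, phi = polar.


rho = sqrt((-19)^2 + 0^2 + (-15)^2) = 24.2074
theta = atan2(0, -19) = 180 deg
phi = acos(-15/24.2074) = 128.2902 deg

rho = 24.2074, theta = 180 deg, phi = 128.2902 deg


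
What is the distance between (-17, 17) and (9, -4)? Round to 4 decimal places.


d = sqrt((9--17)^2 + (-4-17)^2) = 33.4215

33.4215


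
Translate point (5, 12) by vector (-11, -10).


Translation: (x+dx, y+dy) = (5+-11, 12+-10) = (-6, 2)

(-6, 2)


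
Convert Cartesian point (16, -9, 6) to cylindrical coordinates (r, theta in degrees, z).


r = sqrt(16^2 + (-9)^2) = 18.3576
theta = atan2(-9, 16) = 330.6422 deg
z = 6

r = 18.3576, theta = 330.6422 deg, z = 6


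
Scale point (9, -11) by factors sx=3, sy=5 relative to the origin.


Scaling: (x*sx, y*sy) = (9*3, -11*5) = (27, -55)

(27, -55)


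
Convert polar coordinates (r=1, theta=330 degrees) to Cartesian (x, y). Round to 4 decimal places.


x = 1 * cos(330) = 0.866
y = 1 * sin(330) = -0.5

(0.866, -0.5)


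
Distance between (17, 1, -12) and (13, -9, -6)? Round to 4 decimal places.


d = sqrt((13-17)^2 + (-9-1)^2 + (-6--12)^2) = 12.3288

12.3288


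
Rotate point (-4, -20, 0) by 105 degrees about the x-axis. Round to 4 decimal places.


x' = -4
y' = -20*cos(105) - 0*sin(105) = 5.1764
z' = -20*sin(105) + 0*cos(105) = -19.3185

(-4, 5.1764, -19.3185)


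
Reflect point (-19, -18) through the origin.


Reflection through origin: (x, y) -> (-x, -y)
(-19, -18) -> (19, 18)

(19, 18)


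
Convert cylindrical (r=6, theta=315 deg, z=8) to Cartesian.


x = 6 * cos(315) = 4.2426
y = 6 * sin(315) = -4.2426
z = 8

(4.2426, -4.2426, 8)


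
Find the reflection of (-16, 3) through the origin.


Reflection through origin: (x, y) -> (-x, -y)
(-16, 3) -> (16, -3)

(16, -3)


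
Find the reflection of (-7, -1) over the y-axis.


Reflection across y-axis: (x, y) -> (-x, y)
(-7, -1) -> (7, -1)

(7, -1)


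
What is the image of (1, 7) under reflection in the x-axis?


Reflection across x-axis: (x, y) -> (x, -y)
(1, 7) -> (1, -7)

(1, -7)


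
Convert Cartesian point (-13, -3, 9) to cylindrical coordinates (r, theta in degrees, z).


r = sqrt((-13)^2 + (-3)^2) = 13.3417
theta = atan2(-3, -13) = 192.9946 deg
z = 9

r = 13.3417, theta = 192.9946 deg, z = 9


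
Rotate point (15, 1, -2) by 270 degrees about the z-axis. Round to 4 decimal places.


x' = 15*cos(270) - 1*sin(270) = 1
y' = 15*sin(270) + 1*cos(270) = -15
z' = -2

(1, -15, -2)


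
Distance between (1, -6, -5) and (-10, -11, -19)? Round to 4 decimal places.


d = sqrt((-10-1)^2 + (-11--6)^2 + (-19--5)^2) = 18.4932

18.4932


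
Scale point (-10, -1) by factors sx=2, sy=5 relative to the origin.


Scaling: (x*sx, y*sy) = (-10*2, -1*5) = (-20, -5)

(-20, -5)


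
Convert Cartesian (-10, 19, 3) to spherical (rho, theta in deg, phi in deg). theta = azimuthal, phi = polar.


rho = sqrt((-10)^2 + 19^2 + 3^2) = 21.6795
theta = atan2(19, -10) = 117.7585 deg
phi = acos(3/21.6795) = 82.0459 deg

rho = 21.6795, theta = 117.7585 deg, phi = 82.0459 deg


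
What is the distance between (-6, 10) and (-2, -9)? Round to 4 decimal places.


d = sqrt((-2--6)^2 + (-9-10)^2) = 19.4165

19.4165


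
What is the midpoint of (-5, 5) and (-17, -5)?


Midpoint = ((-5+-17)/2, (5+-5)/2) = (-11, 0)

(-11, 0)


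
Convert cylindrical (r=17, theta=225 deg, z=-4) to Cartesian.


x = 17 * cos(225) = -12.0208
y = 17 * sin(225) = -12.0208
z = -4

(-12.0208, -12.0208, -4)


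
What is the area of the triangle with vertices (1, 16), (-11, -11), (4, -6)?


Area = |x1(y2-y3) + x2(y3-y1) + x3(y1-y2)| / 2
= |1*(-11--6) + -11*(-6-16) + 4*(16--11)| / 2
= 172.5

172.5


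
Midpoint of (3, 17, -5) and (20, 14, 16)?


Midpoint = ((3+20)/2, (17+14)/2, (-5+16)/2) = (11.5, 15.5, 5.5)

(11.5, 15.5, 5.5)


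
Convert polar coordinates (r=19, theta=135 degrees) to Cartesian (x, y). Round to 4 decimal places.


x = 19 * cos(135) = -13.435
y = 19 * sin(135) = 13.435

(-13.435, 13.435)


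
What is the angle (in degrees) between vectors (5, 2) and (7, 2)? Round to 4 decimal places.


dot = 5*7 + 2*2 = 39
|u| = 5.3852, |v| = 7.2801
cos(angle) = 0.9948
angle = 5.856 degrees

5.856 degrees


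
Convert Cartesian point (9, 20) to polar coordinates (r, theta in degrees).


r = sqrt(9^2 + 20^2) = 21.9317
theta = atan2(20, 9) = 65.7723 degrees

r = 21.9317, theta = 65.7723 degrees


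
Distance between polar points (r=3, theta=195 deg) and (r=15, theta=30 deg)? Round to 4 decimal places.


d = sqrt(r1^2 + r2^2 - 2*r1*r2*cos(t2-t1))
d = sqrt(3^2 + 15^2 - 2*3*15*cos(30-195)) = 17.9146

17.9146


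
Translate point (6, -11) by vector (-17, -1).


Translation: (x+dx, y+dy) = (6+-17, -11+-1) = (-11, -12)

(-11, -12)


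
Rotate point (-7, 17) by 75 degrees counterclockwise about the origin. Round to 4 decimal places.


x' = -7*cos(75) - 17*sin(75) = -18.2325
y' = -7*sin(75) + 17*cos(75) = -2.3616

(-18.2325, -2.3616)


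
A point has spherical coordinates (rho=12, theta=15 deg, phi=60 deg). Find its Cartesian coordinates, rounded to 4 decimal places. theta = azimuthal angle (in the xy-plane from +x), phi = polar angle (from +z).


x = 12 * sin(60) * cos(15) = 10.0382
y = 12 * sin(60) * sin(15) = 2.6897
z = 12 * cos(60) = 6

(10.0382, 2.6897, 6)


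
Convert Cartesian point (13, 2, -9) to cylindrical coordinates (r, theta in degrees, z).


r = sqrt(13^2 + 2^2) = 13.1529
theta = atan2(2, 13) = 8.7462 deg
z = -9

r = 13.1529, theta = 8.7462 deg, z = -9


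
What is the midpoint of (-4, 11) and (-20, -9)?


Midpoint = ((-4+-20)/2, (11+-9)/2) = (-12, 1)

(-12, 1)


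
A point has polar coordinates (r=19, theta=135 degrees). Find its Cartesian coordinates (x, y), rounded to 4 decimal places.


x = 19 * cos(135) = -13.435
y = 19 * sin(135) = 13.435

(-13.435, 13.435)


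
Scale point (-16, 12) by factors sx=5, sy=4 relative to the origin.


Scaling: (x*sx, y*sy) = (-16*5, 12*4) = (-80, 48)

(-80, 48)


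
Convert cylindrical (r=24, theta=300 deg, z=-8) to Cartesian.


x = 24 * cos(300) = 12
y = 24 * sin(300) = -20.7846
z = -8

(12, -20.7846, -8)


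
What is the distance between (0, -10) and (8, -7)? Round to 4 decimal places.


d = sqrt((8-0)^2 + (-7--10)^2) = 8.544

8.544


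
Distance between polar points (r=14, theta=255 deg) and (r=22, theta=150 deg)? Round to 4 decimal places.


d = sqrt(r1^2 + r2^2 - 2*r1*r2*cos(t2-t1))
d = sqrt(14^2 + 22^2 - 2*14*22*cos(150-255)) = 28.973

28.973


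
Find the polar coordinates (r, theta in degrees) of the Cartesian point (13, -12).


r = sqrt(13^2 + (-12)^2) = 17.6918
theta = atan2(-12, 13) = 317.2906 degrees

r = 17.6918, theta = 317.2906 degrees


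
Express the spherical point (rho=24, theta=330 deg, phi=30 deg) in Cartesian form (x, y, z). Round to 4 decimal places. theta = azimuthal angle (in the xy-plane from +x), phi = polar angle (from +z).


x = 24 * sin(30) * cos(330) = 10.3923
y = 24 * sin(30) * sin(330) = -6
z = 24 * cos(30) = 20.7846

(10.3923, -6, 20.7846)


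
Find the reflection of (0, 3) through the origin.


Reflection through origin: (x, y) -> (-x, -y)
(0, 3) -> (0, -3)

(0, -3)


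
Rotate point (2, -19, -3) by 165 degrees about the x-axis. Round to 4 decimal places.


x' = 2
y' = -19*cos(165) - -3*sin(165) = 19.129
z' = -19*sin(165) + -3*cos(165) = -2.0198

(2, 19.129, -2.0198)


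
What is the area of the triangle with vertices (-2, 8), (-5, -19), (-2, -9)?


Area = |x1(y2-y3) + x2(y3-y1) + x3(y1-y2)| / 2
= |-2*(-19--9) + -5*(-9-8) + -2*(8--19)| / 2
= 25.5

25.5


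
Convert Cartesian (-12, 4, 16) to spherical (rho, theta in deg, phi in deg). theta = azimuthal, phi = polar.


rho = sqrt((-12)^2 + 4^2 + 16^2) = 20.3961
theta = atan2(4, -12) = 161.5651 deg
phi = acos(16/20.3961) = 38.3288 deg

rho = 20.3961, theta = 161.5651 deg, phi = 38.3288 deg


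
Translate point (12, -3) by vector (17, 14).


Translation: (x+dx, y+dy) = (12+17, -3+14) = (29, 11)

(29, 11)


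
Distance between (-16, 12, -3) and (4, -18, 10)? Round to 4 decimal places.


d = sqrt((4--16)^2 + (-18-12)^2 + (10--3)^2) = 38.3275

38.3275


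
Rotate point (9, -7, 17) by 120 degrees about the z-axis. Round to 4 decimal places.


x' = 9*cos(120) - -7*sin(120) = 1.5622
y' = 9*sin(120) + -7*cos(120) = 11.2942
z' = 17

(1.5622, 11.2942, 17)


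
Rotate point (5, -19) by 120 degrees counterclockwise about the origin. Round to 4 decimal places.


x' = 5*cos(120) - -19*sin(120) = 13.9545
y' = 5*sin(120) + -19*cos(120) = 13.8301

(13.9545, 13.8301)


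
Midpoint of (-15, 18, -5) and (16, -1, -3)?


Midpoint = ((-15+16)/2, (18+-1)/2, (-5+-3)/2) = (0.5, 8.5, -4)

(0.5, 8.5, -4)


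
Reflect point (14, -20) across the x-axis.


Reflection across x-axis: (x, y) -> (x, -y)
(14, -20) -> (14, 20)

(14, 20)


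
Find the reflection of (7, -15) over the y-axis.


Reflection across y-axis: (x, y) -> (-x, y)
(7, -15) -> (-7, -15)

(-7, -15)


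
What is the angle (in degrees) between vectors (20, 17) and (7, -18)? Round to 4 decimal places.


dot = 20*7 + 17*-18 = -166
|u| = 26.2488, |v| = 19.3132
cos(angle) = -0.3274
angle = 109.114 degrees

109.114 degrees


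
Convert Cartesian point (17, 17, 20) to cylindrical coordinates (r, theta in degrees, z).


r = sqrt(17^2 + 17^2) = 24.0416
theta = atan2(17, 17) = 45 deg
z = 20

r = 24.0416, theta = 45 deg, z = 20


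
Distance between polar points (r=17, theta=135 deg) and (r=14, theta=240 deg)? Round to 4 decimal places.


d = sqrt(r1^2 + r2^2 - 2*r1*r2*cos(t2-t1))
d = sqrt(17^2 + 14^2 - 2*17*14*cos(240-135)) = 24.6617

24.6617


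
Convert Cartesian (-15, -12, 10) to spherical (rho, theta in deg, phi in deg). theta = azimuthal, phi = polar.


rho = sqrt((-15)^2 + (-12)^2 + 10^2) = 21.6564
theta = atan2(-12, -15) = 218.6598 deg
phi = acos(10/21.6564) = 62.4995 deg

rho = 21.6564, theta = 218.6598 deg, phi = 62.4995 deg


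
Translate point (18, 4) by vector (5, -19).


Translation: (x+dx, y+dy) = (18+5, 4+-19) = (23, -15)

(23, -15)


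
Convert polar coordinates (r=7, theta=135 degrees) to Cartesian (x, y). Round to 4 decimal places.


x = 7 * cos(135) = -4.9497
y = 7 * sin(135) = 4.9497

(-4.9497, 4.9497)


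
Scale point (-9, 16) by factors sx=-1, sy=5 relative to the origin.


Scaling: (x*sx, y*sy) = (-9*-1, 16*5) = (9, 80)

(9, 80)


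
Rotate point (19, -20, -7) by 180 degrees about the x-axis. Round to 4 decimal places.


x' = 19
y' = -20*cos(180) - -7*sin(180) = 20
z' = -20*sin(180) + -7*cos(180) = 7

(19, 20, 7)


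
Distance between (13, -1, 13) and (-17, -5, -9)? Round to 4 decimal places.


d = sqrt((-17-13)^2 + (-5--1)^2 + (-9-13)^2) = 37.4166

37.4166


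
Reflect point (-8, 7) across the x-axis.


Reflection across x-axis: (x, y) -> (x, -y)
(-8, 7) -> (-8, -7)

(-8, -7)


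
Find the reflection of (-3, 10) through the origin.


Reflection through origin: (x, y) -> (-x, -y)
(-3, 10) -> (3, -10)

(3, -10)


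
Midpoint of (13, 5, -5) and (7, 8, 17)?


Midpoint = ((13+7)/2, (5+8)/2, (-5+17)/2) = (10, 6.5, 6)

(10, 6.5, 6)


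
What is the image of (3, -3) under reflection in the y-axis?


Reflection across y-axis: (x, y) -> (-x, y)
(3, -3) -> (-3, -3)

(-3, -3)


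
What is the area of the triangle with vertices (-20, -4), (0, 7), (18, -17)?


Area = |x1(y2-y3) + x2(y3-y1) + x3(y1-y2)| / 2
= |-20*(7--17) + 0*(-17--4) + 18*(-4-7)| / 2
= 339

339


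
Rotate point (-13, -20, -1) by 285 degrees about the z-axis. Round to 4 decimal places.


x' = -13*cos(285) - -20*sin(285) = -22.6832
y' = -13*sin(285) + -20*cos(285) = 7.3807
z' = -1

(-22.6832, 7.3807, -1)


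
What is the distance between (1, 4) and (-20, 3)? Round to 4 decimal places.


d = sqrt((-20-1)^2 + (3-4)^2) = 21.0238

21.0238


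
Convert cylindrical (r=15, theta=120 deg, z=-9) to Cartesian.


x = 15 * cos(120) = -7.5
y = 15 * sin(120) = 12.9904
z = -9

(-7.5, 12.9904, -9)


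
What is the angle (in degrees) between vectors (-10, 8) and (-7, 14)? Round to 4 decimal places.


dot = -10*-7 + 8*14 = 182
|u| = 12.8062, |v| = 15.6525
cos(angle) = 0.908
angle = 24.7751 degrees

24.7751 degrees


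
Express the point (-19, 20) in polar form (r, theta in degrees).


r = sqrt((-19)^2 + 20^2) = 27.5862
theta = atan2(20, -19) = 133.5312 degrees

r = 27.5862, theta = 133.5312 degrees


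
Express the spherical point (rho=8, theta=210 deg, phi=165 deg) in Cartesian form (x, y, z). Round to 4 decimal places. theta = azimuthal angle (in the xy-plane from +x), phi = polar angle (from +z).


x = 8 * sin(165) * cos(210) = -1.7932
y = 8 * sin(165) * sin(210) = -1.0353
z = 8 * cos(165) = -7.7274

(-1.7932, -1.0353, -7.7274)


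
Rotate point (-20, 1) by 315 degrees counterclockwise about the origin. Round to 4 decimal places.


x' = -20*cos(315) - 1*sin(315) = -13.435
y' = -20*sin(315) + 1*cos(315) = 14.8492

(-13.435, 14.8492)


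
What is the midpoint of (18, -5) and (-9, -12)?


Midpoint = ((18+-9)/2, (-5+-12)/2) = (4.5, -8.5)

(4.5, -8.5)


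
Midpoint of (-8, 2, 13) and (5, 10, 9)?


Midpoint = ((-8+5)/2, (2+10)/2, (13+9)/2) = (-1.5, 6, 11)

(-1.5, 6, 11)


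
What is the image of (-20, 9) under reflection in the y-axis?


Reflection across y-axis: (x, y) -> (-x, y)
(-20, 9) -> (20, 9)

(20, 9)


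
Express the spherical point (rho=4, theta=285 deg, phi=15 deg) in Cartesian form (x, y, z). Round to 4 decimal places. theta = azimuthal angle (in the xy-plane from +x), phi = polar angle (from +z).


x = 4 * sin(15) * cos(285) = 0.2679
y = 4 * sin(15) * sin(285) = -1
z = 4 * cos(15) = 3.8637

(0.2679, -1, 3.8637)


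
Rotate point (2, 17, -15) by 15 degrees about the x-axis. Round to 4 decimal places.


x' = 2
y' = 17*cos(15) - -15*sin(15) = 20.303
z' = 17*sin(15) + -15*cos(15) = -10.089

(2, 20.303, -10.089)


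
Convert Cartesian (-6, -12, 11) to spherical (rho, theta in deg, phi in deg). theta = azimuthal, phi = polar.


rho = sqrt((-6)^2 + (-12)^2 + 11^2) = 17.3494
theta = atan2(-12, -6) = 243.4349 deg
phi = acos(11/17.3494) = 50.652 deg

rho = 17.3494, theta = 243.4349 deg, phi = 50.652 deg


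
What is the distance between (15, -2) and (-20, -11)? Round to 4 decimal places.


d = sqrt((-20-15)^2 + (-11--2)^2) = 36.1386

36.1386


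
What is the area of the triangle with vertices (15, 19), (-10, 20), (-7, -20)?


Area = |x1(y2-y3) + x2(y3-y1) + x3(y1-y2)| / 2
= |15*(20--20) + -10*(-20-19) + -7*(19-20)| / 2
= 498.5

498.5


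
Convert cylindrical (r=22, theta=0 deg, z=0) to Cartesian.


x = 22 * cos(0) = 22
y = 22 * sin(0) = 0
z = 0

(22, 0, 0)


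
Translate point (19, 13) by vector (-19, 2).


Translation: (x+dx, y+dy) = (19+-19, 13+2) = (0, 15)

(0, 15)


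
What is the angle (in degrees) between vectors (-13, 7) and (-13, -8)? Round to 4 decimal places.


dot = -13*-13 + 7*-8 = 113
|u| = 14.7648, |v| = 15.2643
cos(angle) = 0.5014
angle = 59.9083 degrees

59.9083 degrees


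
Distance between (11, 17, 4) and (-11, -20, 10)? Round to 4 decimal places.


d = sqrt((-11-11)^2 + (-20-17)^2 + (10-4)^2) = 43.4626

43.4626


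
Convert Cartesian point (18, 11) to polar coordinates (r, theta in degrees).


r = sqrt(18^2 + 11^2) = 21.095
theta = atan2(11, 18) = 31.4296 degrees

r = 21.095, theta = 31.4296 degrees


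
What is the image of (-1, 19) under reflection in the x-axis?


Reflection across x-axis: (x, y) -> (x, -y)
(-1, 19) -> (-1, -19)

(-1, -19)


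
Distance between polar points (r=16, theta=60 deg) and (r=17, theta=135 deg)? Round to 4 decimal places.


d = sqrt(r1^2 + r2^2 - 2*r1*r2*cos(t2-t1))
d = sqrt(16^2 + 17^2 - 2*16*17*cos(135-60)) = 20.1048

20.1048


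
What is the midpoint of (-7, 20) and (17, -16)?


Midpoint = ((-7+17)/2, (20+-16)/2) = (5, 2)

(5, 2)


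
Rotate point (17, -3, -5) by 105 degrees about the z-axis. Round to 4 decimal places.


x' = 17*cos(105) - -3*sin(105) = -1.5021
y' = 17*sin(105) + -3*cos(105) = 17.1972
z' = -5

(-1.5021, 17.1972, -5)


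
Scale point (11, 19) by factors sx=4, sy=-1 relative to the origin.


Scaling: (x*sx, y*sy) = (11*4, 19*-1) = (44, -19)

(44, -19)


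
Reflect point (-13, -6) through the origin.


Reflection through origin: (x, y) -> (-x, -y)
(-13, -6) -> (13, 6)

(13, 6)


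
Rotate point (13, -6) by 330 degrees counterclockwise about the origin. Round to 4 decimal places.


x' = 13*cos(330) - -6*sin(330) = 8.2583
y' = 13*sin(330) + -6*cos(330) = -11.6962

(8.2583, -11.6962)


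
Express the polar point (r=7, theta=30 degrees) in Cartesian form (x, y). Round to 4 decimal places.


x = 7 * cos(30) = 6.0622
y = 7 * sin(30) = 3.5

(6.0622, 3.5)


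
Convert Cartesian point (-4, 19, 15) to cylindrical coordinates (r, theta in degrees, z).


r = sqrt((-4)^2 + 19^2) = 19.4165
theta = atan2(19, -4) = 101.8887 deg
z = 15

r = 19.4165, theta = 101.8887 deg, z = 15


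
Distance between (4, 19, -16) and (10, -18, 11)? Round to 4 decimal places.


d = sqrt((10-4)^2 + (-18-19)^2 + (11--16)^2) = 46.1952

46.1952


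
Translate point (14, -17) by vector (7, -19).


Translation: (x+dx, y+dy) = (14+7, -17+-19) = (21, -36)

(21, -36)


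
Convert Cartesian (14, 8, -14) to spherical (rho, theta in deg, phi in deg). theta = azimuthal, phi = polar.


rho = sqrt(14^2 + 8^2 + (-14)^2) = 21.3542
theta = atan2(8, 14) = 29.7449 deg
phi = acos(-14/21.3542) = 130.9659 deg

rho = 21.3542, theta = 29.7449 deg, phi = 130.9659 deg


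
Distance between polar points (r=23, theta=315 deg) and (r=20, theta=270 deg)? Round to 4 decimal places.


d = sqrt(r1^2 + r2^2 - 2*r1*r2*cos(t2-t1))
d = sqrt(23^2 + 20^2 - 2*23*20*cos(270-315)) = 16.6872

16.6872


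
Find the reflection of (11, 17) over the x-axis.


Reflection across x-axis: (x, y) -> (x, -y)
(11, 17) -> (11, -17)

(11, -17)


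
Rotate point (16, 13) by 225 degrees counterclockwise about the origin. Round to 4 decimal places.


x' = 16*cos(225) - 13*sin(225) = -2.1213
y' = 16*sin(225) + 13*cos(225) = -20.5061

(-2.1213, -20.5061)


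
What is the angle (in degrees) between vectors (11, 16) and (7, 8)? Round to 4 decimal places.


dot = 11*7 + 16*8 = 205
|u| = 19.4165, |v| = 10.6301
cos(angle) = 0.9932
angle = 6.6774 degrees

6.6774 degrees


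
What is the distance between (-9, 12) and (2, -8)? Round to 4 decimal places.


d = sqrt((2--9)^2 + (-8-12)^2) = 22.8254

22.8254


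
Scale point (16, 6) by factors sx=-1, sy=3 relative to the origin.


Scaling: (x*sx, y*sy) = (16*-1, 6*3) = (-16, 18)

(-16, 18)


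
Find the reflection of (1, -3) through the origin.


Reflection through origin: (x, y) -> (-x, -y)
(1, -3) -> (-1, 3)

(-1, 3)


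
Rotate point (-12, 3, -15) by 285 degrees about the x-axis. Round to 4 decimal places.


x' = -12
y' = 3*cos(285) - -15*sin(285) = -13.7124
z' = 3*sin(285) + -15*cos(285) = -6.7801

(-12, -13.7124, -6.7801)


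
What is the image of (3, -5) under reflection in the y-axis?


Reflection across y-axis: (x, y) -> (-x, y)
(3, -5) -> (-3, -5)

(-3, -5)


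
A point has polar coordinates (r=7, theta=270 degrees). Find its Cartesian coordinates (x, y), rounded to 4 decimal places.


x = 7 * cos(270) = 0
y = 7 * sin(270) = -7

(0, -7)


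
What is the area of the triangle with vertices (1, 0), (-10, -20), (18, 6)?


Area = |x1(y2-y3) + x2(y3-y1) + x3(y1-y2)| / 2
= |1*(-20-6) + -10*(6-0) + 18*(0--20)| / 2
= 137

137


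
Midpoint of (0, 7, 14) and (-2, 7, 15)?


Midpoint = ((0+-2)/2, (7+7)/2, (14+15)/2) = (-1, 7, 14.5)

(-1, 7, 14.5)


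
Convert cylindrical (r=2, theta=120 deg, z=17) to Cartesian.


x = 2 * cos(120) = -1
y = 2 * sin(120) = 1.7321
z = 17

(-1, 1.7321, 17)


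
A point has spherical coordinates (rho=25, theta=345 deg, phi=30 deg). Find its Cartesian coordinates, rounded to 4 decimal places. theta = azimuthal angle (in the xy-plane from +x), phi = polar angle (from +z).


x = 25 * sin(30) * cos(345) = 12.0741
y = 25 * sin(30) * sin(345) = -3.2352
z = 25 * cos(30) = 21.6506

(12.0741, -3.2352, 21.6506)


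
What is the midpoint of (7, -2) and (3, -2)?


Midpoint = ((7+3)/2, (-2+-2)/2) = (5, -2)

(5, -2)


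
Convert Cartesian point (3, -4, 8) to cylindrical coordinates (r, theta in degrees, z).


r = sqrt(3^2 + (-4)^2) = 5
theta = atan2(-4, 3) = 306.8699 deg
z = 8

r = 5, theta = 306.8699 deg, z = 8


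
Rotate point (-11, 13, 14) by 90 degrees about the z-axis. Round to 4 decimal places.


x' = -11*cos(90) - 13*sin(90) = -13
y' = -11*sin(90) + 13*cos(90) = -11
z' = 14

(-13, -11, 14)


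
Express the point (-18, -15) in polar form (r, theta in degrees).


r = sqrt((-18)^2 + (-15)^2) = 23.4307
theta = atan2(-15, -18) = 219.8056 degrees

r = 23.4307, theta = 219.8056 degrees


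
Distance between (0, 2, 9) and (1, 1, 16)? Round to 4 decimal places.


d = sqrt((1-0)^2 + (1-2)^2 + (16-9)^2) = 7.1414

7.1414


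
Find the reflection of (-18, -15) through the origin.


Reflection through origin: (x, y) -> (-x, -y)
(-18, -15) -> (18, 15)

(18, 15)


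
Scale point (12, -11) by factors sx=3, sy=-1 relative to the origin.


Scaling: (x*sx, y*sy) = (12*3, -11*-1) = (36, 11)

(36, 11)


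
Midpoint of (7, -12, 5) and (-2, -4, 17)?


Midpoint = ((7+-2)/2, (-12+-4)/2, (5+17)/2) = (2.5, -8, 11)

(2.5, -8, 11)


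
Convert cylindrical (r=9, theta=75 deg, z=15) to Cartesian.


x = 9 * cos(75) = 2.3294
y = 9 * sin(75) = 8.6933
z = 15

(2.3294, 8.6933, 15)


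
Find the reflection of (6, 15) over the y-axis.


Reflection across y-axis: (x, y) -> (-x, y)
(6, 15) -> (-6, 15)

(-6, 15)


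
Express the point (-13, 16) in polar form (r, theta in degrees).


r = sqrt((-13)^2 + 16^2) = 20.6155
theta = atan2(16, -13) = 129.0939 degrees

r = 20.6155, theta = 129.0939 degrees


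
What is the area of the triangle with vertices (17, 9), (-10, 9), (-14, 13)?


Area = |x1(y2-y3) + x2(y3-y1) + x3(y1-y2)| / 2
= |17*(9-13) + -10*(13-9) + -14*(9-9)| / 2
= 54

54


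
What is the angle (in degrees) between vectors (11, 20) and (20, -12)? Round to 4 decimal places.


dot = 11*20 + 20*-12 = -20
|u| = 22.8254, |v| = 23.3238
cos(angle) = -0.0376
angle = 92.153 degrees

92.153 degrees


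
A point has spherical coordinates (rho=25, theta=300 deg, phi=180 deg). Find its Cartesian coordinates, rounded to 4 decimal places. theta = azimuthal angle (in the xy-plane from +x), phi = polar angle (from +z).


x = 25 * sin(180) * cos(300) = 0
y = 25 * sin(180) * sin(300) = 0
z = 25 * cos(180) = -25

(0, 0, -25)


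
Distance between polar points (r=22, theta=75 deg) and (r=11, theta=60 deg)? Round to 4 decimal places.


d = sqrt(r1^2 + r2^2 - 2*r1*r2*cos(t2-t1))
d = sqrt(22^2 + 11^2 - 2*22*11*cos(60-75)) = 11.7257

11.7257


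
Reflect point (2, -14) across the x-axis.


Reflection across x-axis: (x, y) -> (x, -y)
(2, -14) -> (2, 14)

(2, 14)


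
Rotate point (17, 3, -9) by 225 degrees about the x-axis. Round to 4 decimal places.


x' = 17
y' = 3*cos(225) - -9*sin(225) = -8.4853
z' = 3*sin(225) + -9*cos(225) = 4.2426

(17, -8.4853, 4.2426)


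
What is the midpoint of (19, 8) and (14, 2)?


Midpoint = ((19+14)/2, (8+2)/2) = (16.5, 5)

(16.5, 5)


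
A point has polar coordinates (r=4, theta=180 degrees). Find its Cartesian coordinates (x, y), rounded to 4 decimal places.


x = 4 * cos(180) = -4
y = 4 * sin(180) = 0

(-4, 0)


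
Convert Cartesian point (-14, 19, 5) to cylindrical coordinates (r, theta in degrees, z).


r = sqrt((-14)^2 + 19^2) = 23.6008
theta = atan2(19, -14) = 126.3844 deg
z = 5

r = 23.6008, theta = 126.3844 deg, z = 5


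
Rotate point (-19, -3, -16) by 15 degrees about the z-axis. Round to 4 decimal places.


x' = -19*cos(15) - -3*sin(15) = -17.5761
y' = -19*sin(15) + -3*cos(15) = -7.8153
z' = -16

(-17.5761, -7.8153, -16)


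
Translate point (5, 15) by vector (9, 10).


Translation: (x+dx, y+dy) = (5+9, 15+10) = (14, 25)

(14, 25)


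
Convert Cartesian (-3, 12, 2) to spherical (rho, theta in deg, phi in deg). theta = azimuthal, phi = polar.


rho = sqrt((-3)^2 + 12^2 + 2^2) = 12.53
theta = atan2(12, -3) = 104.0362 deg
phi = acos(2/12.53) = 80.8153 deg

rho = 12.53, theta = 104.0362 deg, phi = 80.8153 deg
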